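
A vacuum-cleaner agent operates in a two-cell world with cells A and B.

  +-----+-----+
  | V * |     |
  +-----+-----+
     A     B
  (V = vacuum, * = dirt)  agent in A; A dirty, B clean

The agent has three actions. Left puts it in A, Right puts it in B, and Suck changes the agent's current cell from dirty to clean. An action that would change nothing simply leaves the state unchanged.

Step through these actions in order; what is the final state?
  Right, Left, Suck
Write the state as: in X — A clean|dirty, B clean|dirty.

1. Right → in B — A dirty, B clean
2. Left → in A — A dirty, B clean
3. Suck → in A — A clean, B clean

in A — A clean, B clean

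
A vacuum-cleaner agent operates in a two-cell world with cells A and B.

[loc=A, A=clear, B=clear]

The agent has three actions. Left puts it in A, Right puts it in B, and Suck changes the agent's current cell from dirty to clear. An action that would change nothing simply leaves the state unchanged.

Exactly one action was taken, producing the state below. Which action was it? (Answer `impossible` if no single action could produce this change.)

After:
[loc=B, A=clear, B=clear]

try  Left: loc=A A=clear B=clear
try Right: loc=B A=clear B=clear  ← match
try  Suck: loc=A A=clear B=clear

Right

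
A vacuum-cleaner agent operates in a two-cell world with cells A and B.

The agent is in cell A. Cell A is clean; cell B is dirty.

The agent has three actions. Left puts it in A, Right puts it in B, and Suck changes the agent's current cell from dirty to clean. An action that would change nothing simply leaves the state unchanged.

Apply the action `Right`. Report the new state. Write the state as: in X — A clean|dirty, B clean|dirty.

start: in A — A clean, B dirty
[1] after Right: in B — A clean, B dirty

in B — A clean, B dirty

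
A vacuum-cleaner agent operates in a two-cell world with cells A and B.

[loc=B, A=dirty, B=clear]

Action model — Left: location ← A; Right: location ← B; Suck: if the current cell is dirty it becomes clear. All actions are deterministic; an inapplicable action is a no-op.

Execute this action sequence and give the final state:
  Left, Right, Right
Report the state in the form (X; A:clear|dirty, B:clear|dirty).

1. Left → (A; A:dirty, B:clear)
2. Right → (B; A:dirty, B:clear)
3. Right → (B; A:dirty, B:clear)

(B; A:dirty, B:clear)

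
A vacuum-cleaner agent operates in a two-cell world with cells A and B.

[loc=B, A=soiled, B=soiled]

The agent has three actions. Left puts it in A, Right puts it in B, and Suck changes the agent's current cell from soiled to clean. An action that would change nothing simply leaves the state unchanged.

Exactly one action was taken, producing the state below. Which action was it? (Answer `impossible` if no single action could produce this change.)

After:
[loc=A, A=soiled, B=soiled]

try  Left: (A; A:soiled, B:soiled)  ← match
try Right: (B; A:soiled, B:soiled)
try  Suck: (B; A:soiled, B:clean)

Left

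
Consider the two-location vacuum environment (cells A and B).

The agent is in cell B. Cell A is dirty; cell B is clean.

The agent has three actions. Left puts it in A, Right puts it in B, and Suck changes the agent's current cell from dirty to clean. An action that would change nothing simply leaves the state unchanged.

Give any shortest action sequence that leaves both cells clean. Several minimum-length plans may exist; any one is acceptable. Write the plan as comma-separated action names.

Left, Suck

step 1/2 (Left): <A|dirty|clean>
step 2/2 (Suck): <A|clean|clean>
min 2: go A then Suck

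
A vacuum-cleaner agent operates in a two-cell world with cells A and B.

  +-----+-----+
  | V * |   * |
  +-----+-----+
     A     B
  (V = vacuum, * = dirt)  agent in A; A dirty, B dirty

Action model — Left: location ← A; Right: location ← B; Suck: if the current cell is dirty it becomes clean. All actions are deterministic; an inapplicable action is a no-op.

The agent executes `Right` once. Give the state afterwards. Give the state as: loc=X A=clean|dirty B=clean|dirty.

loc=B A=dirty B=dirty

start: loc=A A=dirty B=dirty
Right (#1): loc=B A=dirty B=dirty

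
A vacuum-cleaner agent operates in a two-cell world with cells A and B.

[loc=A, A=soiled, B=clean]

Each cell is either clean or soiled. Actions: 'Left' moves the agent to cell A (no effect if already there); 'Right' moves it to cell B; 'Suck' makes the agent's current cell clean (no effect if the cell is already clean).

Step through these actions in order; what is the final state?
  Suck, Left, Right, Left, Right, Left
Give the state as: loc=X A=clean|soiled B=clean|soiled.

loc=A A=clean B=clean

1) do Suck; now loc=A A=clean B=clean
2) do Left; now loc=A A=clean B=clean
3) do Right; now loc=B A=clean B=clean
4) do Left; now loc=A A=clean B=clean
5) do Right; now loc=B A=clean B=clean
6) do Left; now loc=A A=clean B=clean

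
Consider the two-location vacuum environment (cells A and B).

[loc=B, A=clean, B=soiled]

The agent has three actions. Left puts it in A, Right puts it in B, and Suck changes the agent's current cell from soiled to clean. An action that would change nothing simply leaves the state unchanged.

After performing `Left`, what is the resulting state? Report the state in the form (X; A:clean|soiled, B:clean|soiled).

(A; A:clean, B:soiled)

start: (B; A:clean, B:soiled)
t=1 Left ⇒ (A; A:clean, B:soiled)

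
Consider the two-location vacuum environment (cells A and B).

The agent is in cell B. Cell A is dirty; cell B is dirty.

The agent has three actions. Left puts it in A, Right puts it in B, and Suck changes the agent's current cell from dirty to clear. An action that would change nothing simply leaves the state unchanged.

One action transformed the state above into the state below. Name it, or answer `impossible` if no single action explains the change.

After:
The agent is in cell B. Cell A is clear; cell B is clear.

impossible

try  Left: loc=A A=dirty B=dirty
try Right: loc=B A=dirty B=dirty
try  Suck: loc=B A=dirty B=clear
no single action produces the after-state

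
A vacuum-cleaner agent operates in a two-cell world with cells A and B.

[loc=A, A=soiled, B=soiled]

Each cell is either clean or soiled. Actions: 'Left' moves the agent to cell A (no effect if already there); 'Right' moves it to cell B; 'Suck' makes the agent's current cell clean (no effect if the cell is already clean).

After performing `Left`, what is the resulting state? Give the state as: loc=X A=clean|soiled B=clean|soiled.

loc=A A=soiled B=soiled

start: loc=A A=soiled B=soiled
1) do Left; now loc=A A=soiled B=soiled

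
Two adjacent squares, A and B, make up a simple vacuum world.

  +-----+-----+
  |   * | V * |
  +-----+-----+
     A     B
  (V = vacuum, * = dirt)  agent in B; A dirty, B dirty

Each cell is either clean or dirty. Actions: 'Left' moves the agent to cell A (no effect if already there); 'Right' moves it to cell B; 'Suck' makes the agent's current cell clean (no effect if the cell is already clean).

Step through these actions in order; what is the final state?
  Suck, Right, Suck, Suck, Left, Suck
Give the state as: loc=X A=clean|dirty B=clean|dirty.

loc=A A=clean B=clean

1. Suck → loc=B A=dirty B=clean
2. Right → loc=B A=dirty B=clean
3. Suck → loc=B A=dirty B=clean
4. Suck → loc=B A=dirty B=clean
5. Left → loc=A A=dirty B=clean
6. Suck → loc=A A=clean B=clean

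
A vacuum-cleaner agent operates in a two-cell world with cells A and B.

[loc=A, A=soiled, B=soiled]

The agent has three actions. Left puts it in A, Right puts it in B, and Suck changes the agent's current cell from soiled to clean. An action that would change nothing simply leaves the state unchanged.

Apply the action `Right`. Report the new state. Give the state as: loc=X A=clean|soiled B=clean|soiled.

start: loc=A A=soiled B=soiled
[1] after Right: loc=B A=soiled B=soiled

loc=B A=soiled B=soiled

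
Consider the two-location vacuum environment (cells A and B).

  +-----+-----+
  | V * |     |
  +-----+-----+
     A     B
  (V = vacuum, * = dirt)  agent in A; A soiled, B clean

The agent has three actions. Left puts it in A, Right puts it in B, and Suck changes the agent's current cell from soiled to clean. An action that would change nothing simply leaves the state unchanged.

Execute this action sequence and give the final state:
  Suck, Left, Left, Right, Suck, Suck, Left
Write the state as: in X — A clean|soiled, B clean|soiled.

Suck (#1): in A — A clean, B clean
Left (#2): in A — A clean, B clean
Left (#3): in A — A clean, B clean
Right (#4): in B — A clean, B clean
Suck (#5): in B — A clean, B clean
Suck (#6): in B — A clean, B clean
Left (#7): in A — A clean, B clean

in A — A clean, B clean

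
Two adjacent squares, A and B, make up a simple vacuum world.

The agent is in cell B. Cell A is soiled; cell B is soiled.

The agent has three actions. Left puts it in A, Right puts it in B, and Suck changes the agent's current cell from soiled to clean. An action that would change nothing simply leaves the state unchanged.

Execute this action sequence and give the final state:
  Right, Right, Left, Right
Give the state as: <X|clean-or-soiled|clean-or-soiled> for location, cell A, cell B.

step 1/4 (Right): <B|soiled|soiled>
step 2/4 (Right): <B|soiled|soiled>
step 3/4 (Left): <A|soiled|soiled>
step 4/4 (Right): <B|soiled|soiled>

<B|soiled|soiled>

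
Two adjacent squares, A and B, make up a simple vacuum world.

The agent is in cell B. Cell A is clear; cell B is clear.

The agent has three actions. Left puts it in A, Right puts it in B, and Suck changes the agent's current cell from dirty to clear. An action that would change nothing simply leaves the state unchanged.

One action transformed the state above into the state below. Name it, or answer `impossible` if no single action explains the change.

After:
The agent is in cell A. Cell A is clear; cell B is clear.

try  Left: loc=A A=clear B=clear  ← match
try Right: loc=B A=clear B=clear
try  Suck: loc=B A=clear B=clear

Left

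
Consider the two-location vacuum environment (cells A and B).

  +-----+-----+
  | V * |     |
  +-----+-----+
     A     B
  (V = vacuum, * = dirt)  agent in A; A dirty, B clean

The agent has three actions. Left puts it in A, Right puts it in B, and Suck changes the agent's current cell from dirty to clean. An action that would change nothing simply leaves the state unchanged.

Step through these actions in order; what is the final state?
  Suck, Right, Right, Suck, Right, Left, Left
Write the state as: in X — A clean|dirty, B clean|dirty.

t=1 Suck ⇒ in A — A clean, B clean
t=2 Right ⇒ in B — A clean, B clean
t=3 Right ⇒ in B — A clean, B clean
t=4 Suck ⇒ in B — A clean, B clean
t=5 Right ⇒ in B — A clean, B clean
t=6 Left ⇒ in A — A clean, B clean
t=7 Left ⇒ in A — A clean, B clean

in A — A clean, B clean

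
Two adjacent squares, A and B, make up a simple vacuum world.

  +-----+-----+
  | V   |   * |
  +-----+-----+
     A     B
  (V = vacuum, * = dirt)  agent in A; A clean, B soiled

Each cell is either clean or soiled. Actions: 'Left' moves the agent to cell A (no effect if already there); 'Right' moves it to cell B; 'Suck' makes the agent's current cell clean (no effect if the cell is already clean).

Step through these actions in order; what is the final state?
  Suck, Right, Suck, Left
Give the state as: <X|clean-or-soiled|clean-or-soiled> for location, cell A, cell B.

Suck (#1): <A|clean|soiled>
Right (#2): <B|clean|soiled>
Suck (#3): <B|clean|clean>
Left (#4): <A|clean|clean>

<A|clean|clean>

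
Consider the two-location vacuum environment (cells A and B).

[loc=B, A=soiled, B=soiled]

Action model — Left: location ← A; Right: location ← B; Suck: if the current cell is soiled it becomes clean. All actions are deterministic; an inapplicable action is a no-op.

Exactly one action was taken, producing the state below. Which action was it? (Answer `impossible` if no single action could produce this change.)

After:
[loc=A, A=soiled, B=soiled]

Left

try  Left: <A|soiled|soiled>  ← match
try Right: <B|soiled|soiled>
try  Suck: <B|soiled|clean>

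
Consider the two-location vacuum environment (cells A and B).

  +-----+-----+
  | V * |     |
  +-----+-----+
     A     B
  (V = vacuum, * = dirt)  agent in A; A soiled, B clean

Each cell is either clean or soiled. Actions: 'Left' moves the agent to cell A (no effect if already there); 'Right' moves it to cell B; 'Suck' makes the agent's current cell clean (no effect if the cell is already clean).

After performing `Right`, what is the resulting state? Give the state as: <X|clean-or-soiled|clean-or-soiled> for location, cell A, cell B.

start: <A|soiled|clean>
step 1/1 (Right): <B|soiled|clean>

<B|soiled|clean>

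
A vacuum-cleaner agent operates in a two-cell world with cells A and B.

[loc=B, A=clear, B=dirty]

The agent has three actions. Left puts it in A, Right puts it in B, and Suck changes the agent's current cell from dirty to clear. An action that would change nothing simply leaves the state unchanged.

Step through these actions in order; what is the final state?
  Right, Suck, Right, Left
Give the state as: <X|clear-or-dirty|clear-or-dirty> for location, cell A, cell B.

1. Right → <B|clear|dirty>
2. Suck → <B|clear|clear>
3. Right → <B|clear|clear>
4. Left → <A|clear|clear>

<A|clear|clear>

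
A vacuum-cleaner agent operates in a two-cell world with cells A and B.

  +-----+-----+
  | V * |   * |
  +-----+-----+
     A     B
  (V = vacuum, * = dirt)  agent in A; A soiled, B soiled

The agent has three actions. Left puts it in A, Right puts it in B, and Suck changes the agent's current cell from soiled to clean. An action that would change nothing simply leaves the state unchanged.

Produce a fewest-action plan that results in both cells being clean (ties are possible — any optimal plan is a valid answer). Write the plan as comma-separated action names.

Suck, Right, Suck

1) do Suck; now <A|clean|soiled>
2) do Right; now <B|clean|soiled>
3) do Suck; now <B|clean|clean>
min 3: Suck A + move + Suck B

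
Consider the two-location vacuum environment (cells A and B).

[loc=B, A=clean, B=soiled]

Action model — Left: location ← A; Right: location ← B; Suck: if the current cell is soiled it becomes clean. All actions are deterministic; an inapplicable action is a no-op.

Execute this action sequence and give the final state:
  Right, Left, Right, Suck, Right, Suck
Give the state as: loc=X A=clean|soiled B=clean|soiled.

1. Right → loc=B A=clean B=soiled
2. Left → loc=A A=clean B=soiled
3. Right → loc=B A=clean B=soiled
4. Suck → loc=B A=clean B=clean
5. Right → loc=B A=clean B=clean
6. Suck → loc=B A=clean B=clean

loc=B A=clean B=clean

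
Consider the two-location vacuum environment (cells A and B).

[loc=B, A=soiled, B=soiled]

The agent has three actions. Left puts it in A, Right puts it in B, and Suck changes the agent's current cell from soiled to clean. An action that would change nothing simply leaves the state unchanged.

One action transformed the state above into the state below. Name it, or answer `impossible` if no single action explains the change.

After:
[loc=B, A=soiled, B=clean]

try  Left: in A — A soiled, B soiled
try Right: in B — A soiled, B soiled
try  Suck: in B — A soiled, B clean  ← match

Suck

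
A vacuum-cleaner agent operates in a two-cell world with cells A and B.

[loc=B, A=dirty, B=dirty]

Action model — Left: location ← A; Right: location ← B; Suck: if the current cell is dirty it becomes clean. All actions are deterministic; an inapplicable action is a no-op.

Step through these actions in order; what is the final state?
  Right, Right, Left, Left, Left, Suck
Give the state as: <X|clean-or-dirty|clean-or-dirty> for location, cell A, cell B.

<A|clean|dirty>

step 1/6 (Right): <B|dirty|dirty>
step 2/6 (Right): <B|dirty|dirty>
step 3/6 (Left): <A|dirty|dirty>
step 4/6 (Left): <A|dirty|dirty>
step 5/6 (Left): <A|dirty|dirty>
step 6/6 (Suck): <A|clean|dirty>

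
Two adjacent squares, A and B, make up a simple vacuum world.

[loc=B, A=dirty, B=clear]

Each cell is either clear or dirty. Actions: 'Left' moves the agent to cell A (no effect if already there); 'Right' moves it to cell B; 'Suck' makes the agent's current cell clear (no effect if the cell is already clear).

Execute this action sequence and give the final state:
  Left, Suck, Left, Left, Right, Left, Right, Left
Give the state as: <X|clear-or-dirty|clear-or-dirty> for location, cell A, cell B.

1. Left → <A|dirty|clear>
2. Suck → <A|clear|clear>
3. Left → <A|clear|clear>
4. Left → <A|clear|clear>
5. Right → <B|clear|clear>
6. Left → <A|clear|clear>
7. Right → <B|clear|clear>
8. Left → <A|clear|clear>

<A|clear|clear>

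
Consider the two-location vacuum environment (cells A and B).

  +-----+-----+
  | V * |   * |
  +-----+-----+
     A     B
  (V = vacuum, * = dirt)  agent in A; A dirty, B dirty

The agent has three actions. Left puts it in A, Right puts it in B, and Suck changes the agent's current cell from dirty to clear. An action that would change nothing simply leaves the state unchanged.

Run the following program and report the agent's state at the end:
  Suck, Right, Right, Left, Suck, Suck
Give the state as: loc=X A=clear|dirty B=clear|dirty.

1) do Suck; now loc=A A=clear B=dirty
2) do Right; now loc=B A=clear B=dirty
3) do Right; now loc=B A=clear B=dirty
4) do Left; now loc=A A=clear B=dirty
5) do Suck; now loc=A A=clear B=dirty
6) do Suck; now loc=A A=clear B=dirty

loc=A A=clear B=dirty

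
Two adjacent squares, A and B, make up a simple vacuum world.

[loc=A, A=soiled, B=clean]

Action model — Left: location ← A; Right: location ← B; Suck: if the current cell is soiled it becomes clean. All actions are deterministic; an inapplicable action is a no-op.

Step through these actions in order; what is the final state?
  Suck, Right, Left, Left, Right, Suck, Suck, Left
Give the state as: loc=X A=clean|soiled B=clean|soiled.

loc=A A=clean B=clean

[1] after Suck: loc=A A=clean B=clean
[2] after Right: loc=B A=clean B=clean
[3] after Left: loc=A A=clean B=clean
[4] after Left: loc=A A=clean B=clean
[5] after Right: loc=B A=clean B=clean
[6] after Suck: loc=B A=clean B=clean
[7] after Suck: loc=B A=clean B=clean
[8] after Left: loc=A A=clean B=clean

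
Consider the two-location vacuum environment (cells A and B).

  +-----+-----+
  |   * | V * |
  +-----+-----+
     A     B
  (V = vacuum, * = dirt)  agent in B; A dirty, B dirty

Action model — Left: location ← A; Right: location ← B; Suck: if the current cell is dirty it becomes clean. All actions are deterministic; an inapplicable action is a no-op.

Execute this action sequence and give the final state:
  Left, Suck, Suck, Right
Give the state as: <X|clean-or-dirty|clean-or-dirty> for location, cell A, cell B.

<B|clean|dirty>

[1] after Left: <A|dirty|dirty>
[2] after Suck: <A|clean|dirty>
[3] after Suck: <A|clean|dirty>
[4] after Right: <B|clean|dirty>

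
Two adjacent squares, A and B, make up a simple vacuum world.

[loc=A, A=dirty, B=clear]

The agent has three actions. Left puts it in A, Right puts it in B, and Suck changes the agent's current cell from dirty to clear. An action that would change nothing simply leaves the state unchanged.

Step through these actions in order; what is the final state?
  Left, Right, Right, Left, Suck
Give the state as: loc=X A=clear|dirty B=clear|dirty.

t=1 Left ⇒ loc=A A=dirty B=clear
t=2 Right ⇒ loc=B A=dirty B=clear
t=3 Right ⇒ loc=B A=dirty B=clear
t=4 Left ⇒ loc=A A=dirty B=clear
t=5 Suck ⇒ loc=A A=clear B=clear

loc=A A=clear B=clear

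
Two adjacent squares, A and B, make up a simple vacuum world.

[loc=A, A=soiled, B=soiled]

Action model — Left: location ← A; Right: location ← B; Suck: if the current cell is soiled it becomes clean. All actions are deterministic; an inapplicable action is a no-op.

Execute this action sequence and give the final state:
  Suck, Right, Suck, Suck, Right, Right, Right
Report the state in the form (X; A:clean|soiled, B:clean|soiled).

(B; A:clean, B:clean)

[1] after Suck: (A; A:clean, B:soiled)
[2] after Right: (B; A:clean, B:soiled)
[3] after Suck: (B; A:clean, B:clean)
[4] after Suck: (B; A:clean, B:clean)
[5] after Right: (B; A:clean, B:clean)
[6] after Right: (B; A:clean, B:clean)
[7] after Right: (B; A:clean, B:clean)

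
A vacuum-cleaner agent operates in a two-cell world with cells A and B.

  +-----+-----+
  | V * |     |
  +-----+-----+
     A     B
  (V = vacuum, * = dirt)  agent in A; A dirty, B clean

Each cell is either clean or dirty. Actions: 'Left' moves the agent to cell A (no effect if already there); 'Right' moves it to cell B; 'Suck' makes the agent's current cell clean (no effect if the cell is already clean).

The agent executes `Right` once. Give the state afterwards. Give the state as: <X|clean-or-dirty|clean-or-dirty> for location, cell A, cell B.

start: <A|dirty|clean>
[1] after Right: <B|dirty|clean>

<B|dirty|clean>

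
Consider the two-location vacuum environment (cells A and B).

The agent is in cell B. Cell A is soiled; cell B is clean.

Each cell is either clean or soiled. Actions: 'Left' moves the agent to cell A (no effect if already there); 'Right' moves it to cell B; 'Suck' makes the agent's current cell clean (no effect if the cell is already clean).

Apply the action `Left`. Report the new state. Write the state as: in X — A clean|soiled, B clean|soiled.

start: in B — A soiled, B clean
t=1 Left ⇒ in A — A soiled, B clean

in A — A soiled, B clean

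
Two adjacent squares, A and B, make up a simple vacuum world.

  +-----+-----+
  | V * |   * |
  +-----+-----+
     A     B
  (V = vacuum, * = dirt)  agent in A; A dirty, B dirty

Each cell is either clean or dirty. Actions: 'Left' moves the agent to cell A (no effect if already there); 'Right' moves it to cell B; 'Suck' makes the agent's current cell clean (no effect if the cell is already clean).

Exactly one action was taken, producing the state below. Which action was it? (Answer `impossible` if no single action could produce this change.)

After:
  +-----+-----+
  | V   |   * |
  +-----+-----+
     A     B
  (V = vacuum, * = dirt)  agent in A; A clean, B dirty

try  Left: <A|dirty|dirty>
try Right: <B|dirty|dirty>
try  Suck: <A|clean|dirty>  ← match

Suck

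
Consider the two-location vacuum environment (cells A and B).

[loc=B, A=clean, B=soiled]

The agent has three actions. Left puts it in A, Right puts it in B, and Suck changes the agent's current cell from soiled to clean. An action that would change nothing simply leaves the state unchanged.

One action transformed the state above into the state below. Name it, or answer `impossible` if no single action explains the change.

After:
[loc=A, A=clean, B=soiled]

try  Left: <A|clean|soiled>  ← match
try Right: <B|clean|soiled>
try  Suck: <B|clean|clean>

Left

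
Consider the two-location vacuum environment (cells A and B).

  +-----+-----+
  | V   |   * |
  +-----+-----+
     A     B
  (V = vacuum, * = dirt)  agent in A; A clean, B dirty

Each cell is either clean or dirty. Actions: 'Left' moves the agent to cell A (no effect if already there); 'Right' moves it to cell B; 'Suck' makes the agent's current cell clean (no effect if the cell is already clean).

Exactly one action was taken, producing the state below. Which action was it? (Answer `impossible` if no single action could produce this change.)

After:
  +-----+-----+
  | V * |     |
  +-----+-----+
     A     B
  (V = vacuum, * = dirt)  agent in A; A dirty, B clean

impossible

try  Left: in A — A clean, B dirty
try Right: in B — A clean, B dirty
try  Suck: in A — A clean, B dirty
no single action produces the after-state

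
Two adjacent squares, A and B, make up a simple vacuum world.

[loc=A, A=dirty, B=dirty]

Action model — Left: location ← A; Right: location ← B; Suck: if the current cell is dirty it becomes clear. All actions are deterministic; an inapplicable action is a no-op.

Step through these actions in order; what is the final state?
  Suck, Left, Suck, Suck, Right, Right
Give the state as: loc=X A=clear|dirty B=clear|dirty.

loc=B A=clear B=dirty

Suck (#1): loc=A A=clear B=dirty
Left (#2): loc=A A=clear B=dirty
Suck (#3): loc=A A=clear B=dirty
Suck (#4): loc=A A=clear B=dirty
Right (#5): loc=B A=clear B=dirty
Right (#6): loc=B A=clear B=dirty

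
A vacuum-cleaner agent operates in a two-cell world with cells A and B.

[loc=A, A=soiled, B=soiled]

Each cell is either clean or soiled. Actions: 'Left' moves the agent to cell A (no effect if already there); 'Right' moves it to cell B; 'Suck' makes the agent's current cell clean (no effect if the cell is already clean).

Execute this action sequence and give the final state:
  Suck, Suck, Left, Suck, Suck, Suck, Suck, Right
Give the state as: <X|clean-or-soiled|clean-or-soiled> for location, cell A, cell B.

Suck (#1): <A|clean|soiled>
Suck (#2): <A|clean|soiled>
Left (#3): <A|clean|soiled>
Suck (#4): <A|clean|soiled>
Suck (#5): <A|clean|soiled>
Suck (#6): <A|clean|soiled>
Suck (#7): <A|clean|soiled>
Right (#8): <B|clean|soiled>

<B|clean|soiled>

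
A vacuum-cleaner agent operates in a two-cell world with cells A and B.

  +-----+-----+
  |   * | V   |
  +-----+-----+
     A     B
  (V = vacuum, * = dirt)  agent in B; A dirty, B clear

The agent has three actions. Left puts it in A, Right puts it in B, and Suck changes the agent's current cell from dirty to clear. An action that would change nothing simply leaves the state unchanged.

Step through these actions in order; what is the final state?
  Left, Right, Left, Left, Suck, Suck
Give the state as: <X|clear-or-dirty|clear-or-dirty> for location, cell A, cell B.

1. Left → <A|dirty|clear>
2. Right → <B|dirty|clear>
3. Left → <A|dirty|clear>
4. Left → <A|dirty|clear>
5. Suck → <A|clear|clear>
6. Suck → <A|clear|clear>

<A|clear|clear>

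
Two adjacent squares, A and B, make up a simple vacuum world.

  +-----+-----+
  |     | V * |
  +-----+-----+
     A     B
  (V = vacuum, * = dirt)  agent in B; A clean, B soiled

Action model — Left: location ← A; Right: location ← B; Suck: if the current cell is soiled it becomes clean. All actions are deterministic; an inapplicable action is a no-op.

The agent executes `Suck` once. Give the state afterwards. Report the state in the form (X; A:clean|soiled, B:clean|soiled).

start: (B; A:clean, B:soiled)
t=1 Suck ⇒ (B; A:clean, B:clean)

(B; A:clean, B:clean)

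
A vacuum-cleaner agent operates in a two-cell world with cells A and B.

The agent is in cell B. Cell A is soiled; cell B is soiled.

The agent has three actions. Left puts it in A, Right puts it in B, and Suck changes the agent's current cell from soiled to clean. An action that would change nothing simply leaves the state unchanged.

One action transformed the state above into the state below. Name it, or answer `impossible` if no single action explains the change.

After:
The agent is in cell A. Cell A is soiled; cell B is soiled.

Left

try  Left: <A|soiled|soiled>  ← match
try Right: <B|soiled|soiled>
try  Suck: <B|soiled|clean>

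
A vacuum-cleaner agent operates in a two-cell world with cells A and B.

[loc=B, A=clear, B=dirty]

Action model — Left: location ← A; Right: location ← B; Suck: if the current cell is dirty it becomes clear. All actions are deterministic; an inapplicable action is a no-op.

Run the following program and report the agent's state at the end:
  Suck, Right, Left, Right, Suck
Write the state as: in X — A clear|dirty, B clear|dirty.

in B — A clear, B clear

1. Suck → in B — A clear, B clear
2. Right → in B — A clear, B clear
3. Left → in A — A clear, B clear
4. Right → in B — A clear, B clear
5. Suck → in B — A clear, B clear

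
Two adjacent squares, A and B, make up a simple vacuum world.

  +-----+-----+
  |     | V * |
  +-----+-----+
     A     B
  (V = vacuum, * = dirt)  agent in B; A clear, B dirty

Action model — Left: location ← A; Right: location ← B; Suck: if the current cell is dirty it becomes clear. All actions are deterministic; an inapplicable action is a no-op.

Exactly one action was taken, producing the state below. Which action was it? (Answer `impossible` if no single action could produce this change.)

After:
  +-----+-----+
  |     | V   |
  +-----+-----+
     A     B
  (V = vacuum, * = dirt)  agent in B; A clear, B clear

Suck

try  Left: <A|clear|dirty>
try Right: <B|clear|dirty>
try  Suck: <B|clear|clear>  ← match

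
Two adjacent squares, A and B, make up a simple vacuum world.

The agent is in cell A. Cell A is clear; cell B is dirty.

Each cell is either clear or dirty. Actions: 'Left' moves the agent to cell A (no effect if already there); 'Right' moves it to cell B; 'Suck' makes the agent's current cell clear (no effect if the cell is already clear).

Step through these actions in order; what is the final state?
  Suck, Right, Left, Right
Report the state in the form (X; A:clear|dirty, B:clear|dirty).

(B; A:clear, B:dirty)

[1] after Suck: (A; A:clear, B:dirty)
[2] after Right: (B; A:clear, B:dirty)
[3] after Left: (A; A:clear, B:dirty)
[4] after Right: (B; A:clear, B:dirty)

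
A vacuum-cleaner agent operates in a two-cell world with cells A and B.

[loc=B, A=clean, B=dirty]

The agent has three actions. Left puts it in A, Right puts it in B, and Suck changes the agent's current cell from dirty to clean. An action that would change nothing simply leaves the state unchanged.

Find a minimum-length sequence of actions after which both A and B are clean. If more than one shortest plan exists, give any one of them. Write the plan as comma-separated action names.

Suck (#1): (B; A:clean, B:clean)
min 1: B is dirty, one Suck

Suck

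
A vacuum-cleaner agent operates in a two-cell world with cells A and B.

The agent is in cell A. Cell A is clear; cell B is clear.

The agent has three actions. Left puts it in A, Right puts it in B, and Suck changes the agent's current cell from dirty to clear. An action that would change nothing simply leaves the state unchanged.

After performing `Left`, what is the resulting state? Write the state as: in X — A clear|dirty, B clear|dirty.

in A — A clear, B clear

start: in A — A clear, B clear
1. Left → in A — A clear, B clear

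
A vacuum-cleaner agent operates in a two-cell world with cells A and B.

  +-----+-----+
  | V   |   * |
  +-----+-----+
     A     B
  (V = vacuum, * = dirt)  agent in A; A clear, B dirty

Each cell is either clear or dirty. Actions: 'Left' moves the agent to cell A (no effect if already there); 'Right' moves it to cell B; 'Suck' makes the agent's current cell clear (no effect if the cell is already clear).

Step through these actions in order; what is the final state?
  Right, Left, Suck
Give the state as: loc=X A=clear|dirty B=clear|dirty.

loc=A A=clear B=dirty

Right (#1): loc=B A=clear B=dirty
Left (#2): loc=A A=clear B=dirty
Suck (#3): loc=A A=clear B=dirty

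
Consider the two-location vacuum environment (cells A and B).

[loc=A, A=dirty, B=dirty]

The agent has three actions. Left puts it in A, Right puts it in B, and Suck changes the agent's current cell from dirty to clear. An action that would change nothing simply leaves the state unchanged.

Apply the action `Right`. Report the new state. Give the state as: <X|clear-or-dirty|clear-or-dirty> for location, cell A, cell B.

<B|dirty|dirty>

start: <A|dirty|dirty>
Right (#1): <B|dirty|dirty>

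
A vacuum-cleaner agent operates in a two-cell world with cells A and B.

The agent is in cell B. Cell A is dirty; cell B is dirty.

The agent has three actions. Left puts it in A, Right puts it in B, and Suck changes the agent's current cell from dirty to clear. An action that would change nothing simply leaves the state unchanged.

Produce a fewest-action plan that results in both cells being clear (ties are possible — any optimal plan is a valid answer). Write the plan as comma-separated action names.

step 1/3 (Suck): in B — A dirty, B clear
step 2/3 (Left): in A — A dirty, B clear
step 3/3 (Suck): in A — A clear, B clear
min 3: Suck B + move + Suck A

Suck, Left, Suck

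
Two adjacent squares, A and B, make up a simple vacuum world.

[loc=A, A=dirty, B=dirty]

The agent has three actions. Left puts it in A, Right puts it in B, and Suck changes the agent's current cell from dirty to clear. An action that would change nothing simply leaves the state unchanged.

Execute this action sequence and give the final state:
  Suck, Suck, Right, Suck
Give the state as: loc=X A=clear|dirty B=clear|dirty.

loc=B A=clear B=clear

[1] after Suck: loc=A A=clear B=dirty
[2] after Suck: loc=A A=clear B=dirty
[3] after Right: loc=B A=clear B=dirty
[4] after Suck: loc=B A=clear B=clear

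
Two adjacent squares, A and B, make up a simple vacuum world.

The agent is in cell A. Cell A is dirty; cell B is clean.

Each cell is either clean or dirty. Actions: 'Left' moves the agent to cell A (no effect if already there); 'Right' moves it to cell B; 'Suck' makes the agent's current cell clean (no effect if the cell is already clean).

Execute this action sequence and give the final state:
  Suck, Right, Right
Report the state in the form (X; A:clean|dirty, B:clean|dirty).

1) do Suck; now (A; A:clean, B:clean)
2) do Right; now (B; A:clean, B:clean)
3) do Right; now (B; A:clean, B:clean)

(B; A:clean, B:clean)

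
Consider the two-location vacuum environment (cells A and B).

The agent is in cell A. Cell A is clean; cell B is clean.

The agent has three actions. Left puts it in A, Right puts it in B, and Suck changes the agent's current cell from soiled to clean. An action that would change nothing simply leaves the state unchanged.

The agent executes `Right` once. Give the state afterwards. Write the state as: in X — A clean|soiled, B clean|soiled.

in B — A clean, B clean

start: in A — A clean, B clean
1) do Right; now in B — A clean, B clean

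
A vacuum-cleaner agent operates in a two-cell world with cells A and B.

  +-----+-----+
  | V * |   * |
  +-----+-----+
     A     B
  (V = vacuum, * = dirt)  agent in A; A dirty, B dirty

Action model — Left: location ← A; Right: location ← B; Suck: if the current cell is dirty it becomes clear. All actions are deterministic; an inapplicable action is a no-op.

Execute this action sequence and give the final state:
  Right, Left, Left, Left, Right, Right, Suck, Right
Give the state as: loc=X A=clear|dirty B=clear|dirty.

loc=B A=dirty B=clear

1) do Right; now loc=B A=dirty B=dirty
2) do Left; now loc=A A=dirty B=dirty
3) do Left; now loc=A A=dirty B=dirty
4) do Left; now loc=A A=dirty B=dirty
5) do Right; now loc=B A=dirty B=dirty
6) do Right; now loc=B A=dirty B=dirty
7) do Suck; now loc=B A=dirty B=clear
8) do Right; now loc=B A=dirty B=clear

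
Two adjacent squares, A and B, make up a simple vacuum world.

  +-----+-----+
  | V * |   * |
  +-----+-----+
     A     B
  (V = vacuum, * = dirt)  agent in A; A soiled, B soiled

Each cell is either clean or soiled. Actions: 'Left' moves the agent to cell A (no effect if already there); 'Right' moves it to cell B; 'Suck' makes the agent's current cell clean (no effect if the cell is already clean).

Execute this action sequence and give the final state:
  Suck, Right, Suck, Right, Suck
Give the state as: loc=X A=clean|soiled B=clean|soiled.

loc=B A=clean B=clean

t=1 Suck ⇒ loc=A A=clean B=soiled
t=2 Right ⇒ loc=B A=clean B=soiled
t=3 Suck ⇒ loc=B A=clean B=clean
t=4 Right ⇒ loc=B A=clean B=clean
t=5 Suck ⇒ loc=B A=clean B=clean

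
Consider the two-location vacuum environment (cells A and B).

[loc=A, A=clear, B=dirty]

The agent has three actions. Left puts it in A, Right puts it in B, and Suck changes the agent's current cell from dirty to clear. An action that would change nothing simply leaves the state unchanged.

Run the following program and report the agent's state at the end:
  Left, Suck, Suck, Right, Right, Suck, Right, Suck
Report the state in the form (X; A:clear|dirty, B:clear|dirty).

1) do Left; now (A; A:clear, B:dirty)
2) do Suck; now (A; A:clear, B:dirty)
3) do Suck; now (A; A:clear, B:dirty)
4) do Right; now (B; A:clear, B:dirty)
5) do Right; now (B; A:clear, B:dirty)
6) do Suck; now (B; A:clear, B:clear)
7) do Right; now (B; A:clear, B:clear)
8) do Suck; now (B; A:clear, B:clear)

(B; A:clear, B:clear)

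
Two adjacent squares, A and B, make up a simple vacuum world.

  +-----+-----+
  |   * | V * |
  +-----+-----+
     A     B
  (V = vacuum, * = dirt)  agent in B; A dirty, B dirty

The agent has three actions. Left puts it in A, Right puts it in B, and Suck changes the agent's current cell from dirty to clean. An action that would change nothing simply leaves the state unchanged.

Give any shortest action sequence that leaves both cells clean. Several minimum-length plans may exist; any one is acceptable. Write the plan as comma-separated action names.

1) do Suck; now loc=B A=dirty B=clean
2) do Left; now loc=A A=dirty B=clean
3) do Suck; now loc=A A=clean B=clean
min 3: Suck B + move + Suck A

Suck, Left, Suck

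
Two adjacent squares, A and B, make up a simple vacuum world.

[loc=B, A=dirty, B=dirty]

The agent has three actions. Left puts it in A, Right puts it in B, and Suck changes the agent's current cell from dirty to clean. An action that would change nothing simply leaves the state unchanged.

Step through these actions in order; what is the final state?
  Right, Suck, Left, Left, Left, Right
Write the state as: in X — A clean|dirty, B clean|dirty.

[1] after Right: in B — A dirty, B dirty
[2] after Suck: in B — A dirty, B clean
[3] after Left: in A — A dirty, B clean
[4] after Left: in A — A dirty, B clean
[5] after Left: in A — A dirty, B clean
[6] after Right: in B — A dirty, B clean

in B — A dirty, B clean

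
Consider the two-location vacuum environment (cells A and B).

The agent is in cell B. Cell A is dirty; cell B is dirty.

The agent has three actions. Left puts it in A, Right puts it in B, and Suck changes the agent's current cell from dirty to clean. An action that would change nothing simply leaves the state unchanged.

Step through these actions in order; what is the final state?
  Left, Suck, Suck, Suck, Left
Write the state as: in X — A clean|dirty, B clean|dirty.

in A — A clean, B dirty

Left (#1): in A — A dirty, B dirty
Suck (#2): in A — A clean, B dirty
Suck (#3): in A — A clean, B dirty
Suck (#4): in A — A clean, B dirty
Left (#5): in A — A clean, B dirty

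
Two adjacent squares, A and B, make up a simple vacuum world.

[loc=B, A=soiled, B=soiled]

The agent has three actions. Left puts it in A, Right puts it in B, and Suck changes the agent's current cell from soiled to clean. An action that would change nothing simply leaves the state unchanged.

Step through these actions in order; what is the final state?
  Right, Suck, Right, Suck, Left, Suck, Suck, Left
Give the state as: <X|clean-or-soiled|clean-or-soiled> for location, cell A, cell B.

<A|clean|clean>

t=1 Right ⇒ <B|soiled|soiled>
t=2 Suck ⇒ <B|soiled|clean>
t=3 Right ⇒ <B|soiled|clean>
t=4 Suck ⇒ <B|soiled|clean>
t=5 Left ⇒ <A|soiled|clean>
t=6 Suck ⇒ <A|clean|clean>
t=7 Suck ⇒ <A|clean|clean>
t=8 Left ⇒ <A|clean|clean>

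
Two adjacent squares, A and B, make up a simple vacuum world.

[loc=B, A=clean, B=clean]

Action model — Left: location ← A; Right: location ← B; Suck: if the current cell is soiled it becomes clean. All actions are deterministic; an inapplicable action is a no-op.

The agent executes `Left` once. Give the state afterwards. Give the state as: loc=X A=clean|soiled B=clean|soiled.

loc=A A=clean B=clean

start: loc=B A=clean B=clean
1. Left → loc=A A=clean B=clean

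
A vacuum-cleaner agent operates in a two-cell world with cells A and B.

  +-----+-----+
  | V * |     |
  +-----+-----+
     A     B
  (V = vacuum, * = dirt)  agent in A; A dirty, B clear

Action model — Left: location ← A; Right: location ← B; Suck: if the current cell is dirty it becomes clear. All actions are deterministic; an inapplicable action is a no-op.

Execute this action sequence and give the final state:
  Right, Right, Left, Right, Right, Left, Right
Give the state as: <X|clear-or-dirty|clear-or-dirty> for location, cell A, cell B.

t=1 Right ⇒ <B|dirty|clear>
t=2 Right ⇒ <B|dirty|clear>
t=3 Left ⇒ <A|dirty|clear>
t=4 Right ⇒ <B|dirty|clear>
t=5 Right ⇒ <B|dirty|clear>
t=6 Left ⇒ <A|dirty|clear>
t=7 Right ⇒ <B|dirty|clear>

<B|dirty|clear>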